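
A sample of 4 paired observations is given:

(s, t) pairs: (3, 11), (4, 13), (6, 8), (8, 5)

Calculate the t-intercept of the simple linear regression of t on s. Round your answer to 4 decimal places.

n = 4, Σx = 21, Σy = 37, Σxy = 173, Σx² = 125
Sxx = Σx² − (Σx)²/n = 125 − 110.25 = 14.75
Sxy = Σxy − (Σx)(Σy)/n = 173 − 194.25 = -21.25
b = Sxy/Sxx = -21.25/14.75 = -1.440678
a = ȳ − b·x̄ = 9.25 − (-1.440678)·5.25 = 16.813559

16.8136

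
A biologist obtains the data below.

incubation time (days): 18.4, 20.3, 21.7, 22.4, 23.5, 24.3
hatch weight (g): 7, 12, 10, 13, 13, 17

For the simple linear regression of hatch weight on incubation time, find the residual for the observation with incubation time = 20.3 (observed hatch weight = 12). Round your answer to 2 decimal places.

2.01

n = 6, Σx = 130.6, Σy = 72, Σxy = 1599.2, Σx² = 2866.04
Sxx = Σx² − (Σx)²/n = 2866.04 − 2842.726667 = 23.313333
Sxy = Σxy − (Σx)(Σy)/n = 1599.2 − 1567.2 = 32
b = Sxy/Sxx = 32/23.313333 = 1.372605
a = ȳ − b·x̄ = 12 − 1.372605·21.766667 = -17.877037
ŷ(20.3) = -17.877037 + 1.372605·20.3 = 9.986846
residual = y − ŷ = 12 − 9.986846 = 2.013154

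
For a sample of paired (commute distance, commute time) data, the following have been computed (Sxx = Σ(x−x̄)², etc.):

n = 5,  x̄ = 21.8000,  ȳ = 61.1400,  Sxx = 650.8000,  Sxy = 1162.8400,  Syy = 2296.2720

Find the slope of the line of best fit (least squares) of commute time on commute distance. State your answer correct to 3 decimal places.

b = Sxy/Sxx = 1162.84/650.8 = 1.786785

1.787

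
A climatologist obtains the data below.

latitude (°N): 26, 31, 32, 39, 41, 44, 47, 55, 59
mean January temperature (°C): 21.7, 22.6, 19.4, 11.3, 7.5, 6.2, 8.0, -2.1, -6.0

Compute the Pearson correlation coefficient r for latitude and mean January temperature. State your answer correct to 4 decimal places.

n = 9, Σx = 374, Σy = 88.6, Σxy = 2813.1, Σx² = 16514, Σy² = 1684.8
Sxx = Σx² − (Σx)²/n = 16514 − 15541.777778 = 972.222222
Sxy = Σxy − (Σx)(Σy)/n = 2813.1 − 3681.822222 = -868.722222
Syy = Σy² − (Σy)²/n = 1684.8 − 872.217778 = 812.582222
r = Sxy/√(Sxx·Syy) = -868.722222/√(790010.493827) = -868.722222/888.825345 = -0.977382

-0.9774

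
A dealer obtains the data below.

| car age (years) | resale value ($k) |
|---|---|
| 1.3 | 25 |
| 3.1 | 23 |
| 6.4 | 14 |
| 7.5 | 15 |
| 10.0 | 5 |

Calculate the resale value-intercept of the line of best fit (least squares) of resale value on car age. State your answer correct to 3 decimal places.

29.073

n = 5, Σx = 28.3, Σy = 82, Σxy = 355.9, Σx² = 208.51
Sxx = Σx² − (Σx)²/n = 208.51 − 160.178 = 48.332
Sxy = Σxy − (Σx)(Σy)/n = 355.9 − 464.12 = -108.22
b = Sxy/Sxx = -108.22/48.332 = -2.239096
a = ȳ − b·x̄ = 16.4 − (-2.239096)·5.66 = 29.073285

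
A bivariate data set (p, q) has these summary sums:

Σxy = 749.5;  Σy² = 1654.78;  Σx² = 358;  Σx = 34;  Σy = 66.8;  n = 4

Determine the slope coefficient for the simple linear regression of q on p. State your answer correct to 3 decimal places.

Sxx = Σx² − (Σx)²/n = 358 − 289 = 69
Sxy = Σxy − (Σx)(Σy)/n = 749.5 − 567.8 = 181.7
b = Sxy/Sxx = 181.7/69 = 2.633333

2.633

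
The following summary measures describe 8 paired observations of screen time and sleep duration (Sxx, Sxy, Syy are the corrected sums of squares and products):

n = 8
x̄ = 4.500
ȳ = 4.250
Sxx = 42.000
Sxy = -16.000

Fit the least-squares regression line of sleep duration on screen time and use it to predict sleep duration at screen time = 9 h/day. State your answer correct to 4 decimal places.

2.5357

b = Sxy/Sxx = -16/42 = -0.380952
a = ȳ − b·x̄ = 4.25 − (-0.380952)·4.5 = 5.964286
ŷ(9) = a + b·9 = 5.964286 + (-0.380952)·9 = 2.535714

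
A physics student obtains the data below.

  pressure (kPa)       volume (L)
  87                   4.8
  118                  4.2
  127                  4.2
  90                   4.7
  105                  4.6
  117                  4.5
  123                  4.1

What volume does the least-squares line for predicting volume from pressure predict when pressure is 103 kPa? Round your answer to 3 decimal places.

4.548

n = 7, Σx = 767, Σy = 31.1, Σxy = 3383.4, Σx² = 85565
Sxx = Σx² − (Σx)²/n = 85565 − 84041.285714 = 1523.714286
Sxy = Σxy − (Σx)(Σy)/n = 3383.4 − 3407.671429 = -24.271429
b = Sxy/Sxx = -24.271429/1523.714286 = -0.015929
a = ȳ − b·x̄ = 4.442857 − (-0.015929)·109.571429 = 6.188234
ŷ(103) = a + b·103 = 6.188234 + (-0.015929)·103 = 4.547534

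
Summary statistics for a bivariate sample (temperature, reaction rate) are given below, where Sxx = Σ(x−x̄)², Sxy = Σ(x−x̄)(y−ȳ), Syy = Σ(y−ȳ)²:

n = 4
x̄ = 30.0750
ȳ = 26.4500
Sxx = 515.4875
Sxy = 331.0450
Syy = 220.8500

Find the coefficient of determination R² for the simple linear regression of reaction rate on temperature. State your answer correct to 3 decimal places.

0.963

R² = Sxy²/(Sxx·Syy) = (331.045)²/(515.4875·220.85) = 0.962628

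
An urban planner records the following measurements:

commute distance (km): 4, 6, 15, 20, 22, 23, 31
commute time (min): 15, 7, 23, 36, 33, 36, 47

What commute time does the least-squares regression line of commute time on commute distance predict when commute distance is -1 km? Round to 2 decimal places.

n = 7, Σx = 121, Σy = 197, Σxy = 4178, Σx² = 2651
Sxx = Σx² − (Σx)²/n = 2651 − 2091.571429 = 559.428571
Sxy = Σxy − (Σx)(Σy)/n = 4178 − 3405.285714 = 772.714286
b = Sxy/Sxx = 772.714286/559.428571 = 1.381256
a = ȳ − b·x̄ = 28.142857 − 1.381256·17.285714 = 4.266854
ŷ(-1) = a + b·-1 = 4.266854 + 1.381256·(-1) = 2.885598

2.89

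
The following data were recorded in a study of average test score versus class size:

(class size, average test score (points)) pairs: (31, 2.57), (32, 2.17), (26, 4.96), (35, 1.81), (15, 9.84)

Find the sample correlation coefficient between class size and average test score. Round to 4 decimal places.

-0.9933

n = 5, Σx = 139, Σy = 21.35, Σxy = 489.02, Σx² = 4111, Σy² = 136.0171
Sxx = Σx² − (Σx)²/n = 4111 − 3864.2 = 246.8
Sxy = Σxy − (Σx)(Σy)/n = 489.02 − 593.53 = -104.51
Syy = Σy² − (Σy)²/n = 136.0171 − 91.1645 = 44.8526
r = Sxy/√(Sxx·Syy) = -104.51/√(11069.62168) = -104.51/105.212270 = -0.993325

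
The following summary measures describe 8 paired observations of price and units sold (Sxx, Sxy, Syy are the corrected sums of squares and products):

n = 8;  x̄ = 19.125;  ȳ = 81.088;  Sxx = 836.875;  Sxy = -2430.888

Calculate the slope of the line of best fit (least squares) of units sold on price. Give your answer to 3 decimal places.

-2.905

b = Sxy/Sxx = -2430.888/836.875 = -2.904721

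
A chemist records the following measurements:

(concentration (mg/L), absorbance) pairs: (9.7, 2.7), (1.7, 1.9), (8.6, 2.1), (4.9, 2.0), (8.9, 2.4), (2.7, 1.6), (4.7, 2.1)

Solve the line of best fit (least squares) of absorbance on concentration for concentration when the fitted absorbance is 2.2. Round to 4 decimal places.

6.8003

n = 7, Σx = 41.2, Σy = 14.8, Σxy = 92.83, Σx² = 303.54
Sxx = Σx² − (Σx)²/n = 303.54 − 242.491429 = 61.048571
Sxy = Σxy − (Σx)(Σy)/n = 92.83 − 87.108571 = 5.721429
b = Sxy/Sxx = 5.721429/61.048571 = 0.093719
a = ȳ − b·x̄ = 2.114286 − 0.093719·5.885714 = 1.562681
Set a + b·x = 2.2: x = (2.2 − 1.562681) / 0.093719 = 6.800300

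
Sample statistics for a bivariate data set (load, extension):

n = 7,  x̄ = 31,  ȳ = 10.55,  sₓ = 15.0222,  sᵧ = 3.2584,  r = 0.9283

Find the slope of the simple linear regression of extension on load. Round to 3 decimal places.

0.201

b = r · sᵧ/sₓ = 0.9283 · 3.2584/15.0222 = 0.201354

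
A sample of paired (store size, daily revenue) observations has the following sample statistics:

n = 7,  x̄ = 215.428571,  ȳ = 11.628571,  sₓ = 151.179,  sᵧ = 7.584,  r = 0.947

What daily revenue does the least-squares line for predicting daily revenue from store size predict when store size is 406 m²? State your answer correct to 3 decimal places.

b = r · sᵧ/sₓ = 0.947 · 7.584/151.179 = 0.047507
a = ȳ − b·x̄ = 11.628571 − 0.047507·215.428571 = 1.394224
ŷ(406) = a + b·406 = 1.394224 + 0.047507·406 = 20.682032

20.682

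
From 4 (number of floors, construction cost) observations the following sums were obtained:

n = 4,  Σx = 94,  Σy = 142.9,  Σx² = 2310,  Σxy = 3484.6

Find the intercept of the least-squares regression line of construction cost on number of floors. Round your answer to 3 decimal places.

6.303

Sxx = Σx² − (Σx)²/n = 2310 − 2209 = 101
Sxy = Σxy − (Σx)(Σy)/n = 3484.6 − 3358.15 = 126.45
b = Sxy/Sxx = 126.45/101 = 1.251980
a = ȳ − b·x̄ = 35.725 − 1.251980·23.5 = 6.303465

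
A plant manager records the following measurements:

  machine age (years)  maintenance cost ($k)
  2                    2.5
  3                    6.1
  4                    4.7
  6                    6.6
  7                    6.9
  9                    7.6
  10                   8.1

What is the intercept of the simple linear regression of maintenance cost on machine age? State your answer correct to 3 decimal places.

2.818

n = 7, Σx = 41, Σy = 42.5, Σxy = 279.4, Σx² = 295
Sxx = Σx² − (Σx)²/n = 295 − 240.142857 = 54.857143
Sxy = Σxy − (Σx)(Σy)/n = 279.4 − 248.928571 = 30.471429
b = Sxy/Sxx = 30.471429/54.857143 = 0.555469
a = ȳ − b·x̄ = 6.071429 − 0.555469·5.857143 = 2.817969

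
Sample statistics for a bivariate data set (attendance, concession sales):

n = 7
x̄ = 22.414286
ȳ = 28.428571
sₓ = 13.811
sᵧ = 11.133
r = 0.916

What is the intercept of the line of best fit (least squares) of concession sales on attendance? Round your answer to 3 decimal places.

b = r · sᵧ/sₓ = 0.916 · 11.133/13.811 = 0.738384
a = ȳ − b·x̄ = 28.428571 − 0.738384·22.414286 = 11.878210

11.878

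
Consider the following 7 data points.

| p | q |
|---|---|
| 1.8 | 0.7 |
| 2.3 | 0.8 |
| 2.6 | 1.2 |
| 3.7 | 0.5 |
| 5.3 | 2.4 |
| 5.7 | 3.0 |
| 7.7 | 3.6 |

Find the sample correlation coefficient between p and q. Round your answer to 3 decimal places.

0.926

n = 7, Σx = 29.1, Σy = 12.2, Σxy = 65.61, Σx² = 148.85, Σy² = 30.54
Sxx = Σx² − (Σx)²/n = 148.85 − 120.972857 = 27.877143
Sxy = Σxy − (Σx)(Σy)/n = 65.61 − 50.717143 = 14.892857
Syy = Σy² − (Σy)²/n = 30.54 − 21.262857 = 9.277143
r = Sxy/√(Sxx·Syy) = 14.892857/√(258.620237) = 14.892857/16.081674 = 0.926076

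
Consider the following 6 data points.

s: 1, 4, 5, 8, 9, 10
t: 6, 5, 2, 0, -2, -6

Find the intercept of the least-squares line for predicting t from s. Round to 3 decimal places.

n = 6, Σx = 37, Σy = 5, Σxy = -42, Σx² = 287
Sxx = Σx² − (Σx)²/n = 287 − 228.166667 = 58.833333
Sxy = Σxy − (Σx)(Σy)/n = -42 − 30.833333 = -72.833333
b = Sxy/Sxx = -72.833333/58.833333 = -1.237960
a = ȳ − b·x̄ = 0.833333 − (-1.237960)·6.166667 = 8.467422

8.467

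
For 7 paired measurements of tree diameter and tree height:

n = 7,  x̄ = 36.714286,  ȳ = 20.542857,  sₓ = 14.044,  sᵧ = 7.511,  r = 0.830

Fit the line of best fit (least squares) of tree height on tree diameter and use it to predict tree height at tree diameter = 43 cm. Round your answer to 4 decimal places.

23.3331

b = r · sᵧ/sₓ = 0.83 · 7.511/14.044 = 0.443900
a = ȳ − b·x̄ = 20.542857 − 0.443900·36.714286 = 4.245390
ŷ(43) = a + b·43 = 4.245390 + 0.443900·43 = 23.333085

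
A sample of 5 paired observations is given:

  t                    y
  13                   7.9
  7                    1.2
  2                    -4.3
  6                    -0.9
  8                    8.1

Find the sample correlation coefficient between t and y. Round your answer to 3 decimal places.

n = 5, Σx = 36, Σy = 12, Σxy = 161.9, Σx² = 322, Σy² = 148.76
Sxx = Σx² − (Σx)²/n = 322 − 259.2 = 62.8
Sxy = Σxy − (Σx)(Σy)/n = 161.9 − 86.4 = 75.5
Syy = Σy² − (Σy)²/n = 148.76 − 28.8 = 119.96
r = Sxy/√(Sxx·Syy) = 75.5/√(7533.488) = 75.5/86.795668 = 0.869859

0.870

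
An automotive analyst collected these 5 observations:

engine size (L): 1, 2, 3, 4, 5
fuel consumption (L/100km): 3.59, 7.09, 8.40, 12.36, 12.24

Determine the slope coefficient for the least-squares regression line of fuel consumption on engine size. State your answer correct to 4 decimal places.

2.2570

n = 5, Σx = 15, Σy = 43.68, Σxy = 153.61, Σx² = 55
Sxx = Σx² − (Σx)²/n = 55 − 45 = 10
Sxy = Σxy − (Σx)(Σy)/n = 153.61 − 131.04 = 22.57
b = Sxy/Sxx = 22.57/10 = 2.257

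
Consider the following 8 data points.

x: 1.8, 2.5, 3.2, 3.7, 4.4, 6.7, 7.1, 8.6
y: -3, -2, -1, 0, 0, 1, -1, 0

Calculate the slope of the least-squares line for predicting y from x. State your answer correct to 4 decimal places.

0.3491

n = 8, Σx = 38, Σy = -6, Σxy = -14, Σx² = 222.04
Sxx = Σx² − (Σx)²/n = 222.04 − 180.5 = 41.54
Sxy = Σxy − (Σx)(Σy)/n = -14 − (-28.5) = 14.5
b = Sxy/Sxx = 14.5/41.54 = 0.349061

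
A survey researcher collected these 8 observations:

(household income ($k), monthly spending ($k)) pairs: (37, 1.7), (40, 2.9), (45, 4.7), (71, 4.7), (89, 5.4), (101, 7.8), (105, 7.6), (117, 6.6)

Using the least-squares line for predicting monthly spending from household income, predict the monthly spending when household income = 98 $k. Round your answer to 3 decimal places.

6.532

n = 8, Σx = 605, Σy = 41.4, Σxy = 3562.7, Σx² = 52871
Sxx = Σx² − (Σx)²/n = 52871 − 45753.125 = 7117.875
Sxy = Σxy − (Σx)(Σy)/n = 3562.7 − 3130.875 = 431.825
b = Sxy/Sxx = 431.825/7117.875 = 0.060668
a = ȳ − b·x̄ = 5.175 − 0.060668·75.625 = 0.587006
ŷ(98) = a + b·98 = 0.587006 + 0.060668·98 = 6.532439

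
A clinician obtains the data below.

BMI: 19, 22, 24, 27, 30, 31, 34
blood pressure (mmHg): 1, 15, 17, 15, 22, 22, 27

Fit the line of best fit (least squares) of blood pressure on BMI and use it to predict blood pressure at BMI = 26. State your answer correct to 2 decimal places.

n = 7, Σx = 187, Σy = 119, Σxy = 3422, Σx² = 5167
Sxx = Σx² − (Σx)²/n = 5167 − 4995.571429 = 171.428571
Sxy = Σxy − (Σx)(Σy)/n = 3422 − 3179 = 243
b = Sxy/Sxx = 243/171.428571 = 1.4175
a = ȳ − b·x̄ = 17 − 1.4175·26.714286 = -20.8675
ŷ(26) = a + b·26 = -20.8675 + 1.4175·26 = 15.9875

15.99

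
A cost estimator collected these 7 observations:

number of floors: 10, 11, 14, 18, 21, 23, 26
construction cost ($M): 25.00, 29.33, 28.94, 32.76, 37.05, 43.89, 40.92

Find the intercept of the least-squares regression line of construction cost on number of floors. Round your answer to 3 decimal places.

n = 7, Σx = 123, Σy = 237.89, Σxy = 4418.91, Σx² = 2387
Sxx = Σx² − (Σx)²/n = 2387 − 2161.285714 = 225.714286
Sxy = Σxy − (Σx)(Σy)/n = 4418.91 − 4180.067143 = 238.842857
b = Sxy/Sxx = 238.842857/225.714286 = 1.058165
a = ȳ − b·x̄ = 33.984286 − 1.058165·17.571429 = 15.390823

15.391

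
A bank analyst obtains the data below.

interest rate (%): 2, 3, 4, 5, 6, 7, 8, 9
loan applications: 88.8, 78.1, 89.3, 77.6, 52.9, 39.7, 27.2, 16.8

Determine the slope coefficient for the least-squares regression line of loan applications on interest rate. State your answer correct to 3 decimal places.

n = 8, Σx = 44, Σy = 470.4, Σxy = 2121.2, Σx² = 284
Sxx = Σx² − (Σx)²/n = 284 − 242 = 42
Sxy = Σxy − (Σx)(Σy)/n = 2121.2 − 2587.2 = -466
b = Sxy/Sxx = -466/42 = -11.095238

-11.095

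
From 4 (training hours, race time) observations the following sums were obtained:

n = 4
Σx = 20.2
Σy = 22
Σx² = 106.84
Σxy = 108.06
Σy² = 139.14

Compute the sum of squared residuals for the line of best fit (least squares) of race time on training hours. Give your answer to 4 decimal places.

16.2266

Sxx = Σx² − (Σx)²/n = 106.84 − 102.01 = 4.83
Sxy = Σxy − (Σx)(Σy)/n = 108.06 − 111.1 = -3.04
Syy = Σy² − (Σy)²/n = 139.14 − 121 = 18.14
b = Sxy/Sxx = -3.04/4.83 = -0.629400
SSE = Syy − b·Sxy = 18.14 − (-0.629400)·(-3.04) = 16.226625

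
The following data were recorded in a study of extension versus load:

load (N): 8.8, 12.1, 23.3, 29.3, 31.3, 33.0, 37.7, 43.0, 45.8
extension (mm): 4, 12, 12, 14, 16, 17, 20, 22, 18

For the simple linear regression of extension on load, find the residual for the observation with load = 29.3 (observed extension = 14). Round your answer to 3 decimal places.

-0.975

n = 9, Σx = 264.3, Σy = 135, Σxy = 4456.4, Σx² = 9061.85
Sxx = Σx² − (Σx)²/n = 9061.85 − 7761.61 = 1300.24
Sxy = Σxy − (Σx)(Σy)/n = 4456.4 − 3964.5 = 491.9
b = Sxy/Sxx = 491.9/1300.24 = 0.378315
a = ȳ − b·x̄ = 15 − 0.378315·29.366667 = 3.890156
ŷ(29.3) = 3.890156 + 0.378315·29.3 = 14.974779
residual = y − ŷ = 14 − 14.974779 = -0.974779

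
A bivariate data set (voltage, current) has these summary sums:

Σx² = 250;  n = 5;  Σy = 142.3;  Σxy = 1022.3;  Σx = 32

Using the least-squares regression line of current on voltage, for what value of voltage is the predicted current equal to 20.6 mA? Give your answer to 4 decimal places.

Sxx = Σx² − (Σx)²/n = 250 − 204.8 = 45.2
Sxy = Σxy − (Σx)(Σy)/n = 1022.3 − 910.72 = 111.58
b = Sxy/Sxx = 111.58/45.2 = 2.468584
a = ȳ − b·x̄ = 28.46 − 2.468584·6.4 = 12.661062
Set a + b·x = 20.6: x = (20.6 − 12.661062) / 2.468584 = 3.215989

3.2160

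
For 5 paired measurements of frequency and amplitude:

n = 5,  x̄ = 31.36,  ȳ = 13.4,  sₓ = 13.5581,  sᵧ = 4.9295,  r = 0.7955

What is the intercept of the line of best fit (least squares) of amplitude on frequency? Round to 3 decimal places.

4.330

b = r · sᵧ/sₓ = 0.7955 · 4.9295/13.5581 = 0.289231
a = ȳ − b·x̄ = 13.4 − 0.289231·31.36 = 4.329729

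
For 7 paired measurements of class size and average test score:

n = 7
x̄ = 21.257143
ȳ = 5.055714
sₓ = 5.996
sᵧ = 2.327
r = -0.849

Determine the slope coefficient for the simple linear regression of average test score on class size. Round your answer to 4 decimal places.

b = r · sᵧ/sₓ = -0.849 · 2.327/5.996 = -0.329490

-0.3295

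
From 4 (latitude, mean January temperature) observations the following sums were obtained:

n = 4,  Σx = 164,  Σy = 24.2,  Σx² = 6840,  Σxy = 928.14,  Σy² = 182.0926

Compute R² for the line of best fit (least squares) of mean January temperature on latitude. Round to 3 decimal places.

Sxx = Σx² − (Σx)²/n = 6840 − 6724 = 116
Sxy = Σxy − (Σx)(Σy)/n = 928.14 − 992.2 = -64.06
Syy = Σy² − (Σy)²/n = 182.0926 − 146.41 = 35.6826
R² = Sxy²/(Sxx·Syy) = (-64.06)²/(116·35.6826) = 0.991424

0.991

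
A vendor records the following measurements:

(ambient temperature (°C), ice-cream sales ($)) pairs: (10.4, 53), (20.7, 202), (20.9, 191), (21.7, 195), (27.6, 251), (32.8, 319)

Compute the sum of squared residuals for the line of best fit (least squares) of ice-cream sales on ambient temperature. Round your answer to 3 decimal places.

665.658

n = 6, Σx = 134.1, Σy = 1211, Σxy = 30346.8, Σx² = 3281.95, Σy² = 282881
Sxx = Σx² − (Σx)²/n = 3281.95 − 2997.135 = 284.815
Sxy = Σxy − (Σx)(Σy)/n = 30346.8 − 27065.85 = 3280.95
Syy = Σy² − (Σy)²/n = 282881 − 244420.166667 = 38460.833333
b = Sxy/Sxx = 3280.95/284.815 = 11.519583
SSE = Syy − b·Sxy = 38460.833333 − 11.519583·3280.95 = 665.657860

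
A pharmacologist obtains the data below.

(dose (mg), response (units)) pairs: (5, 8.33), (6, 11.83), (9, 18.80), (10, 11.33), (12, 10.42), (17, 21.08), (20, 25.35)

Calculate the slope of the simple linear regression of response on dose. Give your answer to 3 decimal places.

n = 7, Σx = 79, Σy = 107.14, Σxy = 1385.53, Σx² = 1075
Sxx = Σx² − (Σx)²/n = 1075 − 891.571429 = 183.428571
Sxy = Σxy − (Σx)(Σy)/n = 1385.53 − 1209.151429 = 176.378571
b = Sxy/Sxx = 176.378571/183.428571 = 0.961565

0.962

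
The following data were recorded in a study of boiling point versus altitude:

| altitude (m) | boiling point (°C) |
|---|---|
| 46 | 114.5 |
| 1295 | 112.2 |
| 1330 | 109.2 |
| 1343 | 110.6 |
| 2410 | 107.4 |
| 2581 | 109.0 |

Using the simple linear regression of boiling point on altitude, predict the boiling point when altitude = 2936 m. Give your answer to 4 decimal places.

106.9344

n = 6, Σx = 9005, Σy = 662.9, Σxy = 984500.8, Σx² = 17721351
Sxx = Σx² − (Σx)²/n = 17721351 − 13515004.166667 = 4206346.833333
Sxy = Σxy − (Σx)(Σy)/n = 984500.8 − 994902.416667 = -10401.616667
b = Sxy/Sxx = -10401.616667/4206346.833333 = -0.002473
a = ȳ − b·x̄ = 110.483333 − (-0.002473)·1500.833333 = 114.194652
ŷ(2936) = a + b·2936 = 114.194652 + (-0.002473)·2936 = 106.934398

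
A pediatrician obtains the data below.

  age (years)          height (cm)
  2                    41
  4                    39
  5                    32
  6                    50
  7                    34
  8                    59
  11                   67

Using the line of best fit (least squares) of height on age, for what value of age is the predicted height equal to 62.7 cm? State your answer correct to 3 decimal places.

n = 7, Σx = 43, Σy = 322, Σxy = 2145, Σx² = 315
Sxx = Σx² − (Σx)²/n = 315 − 264.142857 = 50.857143
Sxy = Σxy − (Σx)(Σy)/n = 2145 − 1978 = 167
b = Sxy/Sxx = 167/50.857143 = 3.283708
a = ȳ − b·x̄ = 46 − 3.283708·6.142857 = 25.828652
Set a + b·x = 62.7: x = (62.7 − 25.828652) / 3.283708 = 11.228571

11.229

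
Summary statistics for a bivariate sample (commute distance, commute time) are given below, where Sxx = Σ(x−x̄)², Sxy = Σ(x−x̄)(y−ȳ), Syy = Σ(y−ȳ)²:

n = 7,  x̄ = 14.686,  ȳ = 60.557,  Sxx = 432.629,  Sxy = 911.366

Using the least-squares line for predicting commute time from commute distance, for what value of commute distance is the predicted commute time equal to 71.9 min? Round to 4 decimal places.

20.0706

b = Sxy/Sxx = 911.366/432.629 = 2.106576
a = ȳ − b·x̄ = 60.557 − 2.106576·14.686 = 29.619820
Set a + b·x = 71.9: x = (71.9 − 29.619820) / 2.106576 = 20.070566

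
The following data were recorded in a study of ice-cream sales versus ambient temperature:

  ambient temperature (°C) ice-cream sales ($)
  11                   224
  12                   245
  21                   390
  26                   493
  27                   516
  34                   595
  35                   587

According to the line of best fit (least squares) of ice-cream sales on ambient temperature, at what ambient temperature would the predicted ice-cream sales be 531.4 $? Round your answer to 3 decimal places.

29.760

n = 7, Σx = 166, Σy = 3050, Σxy = 81119, Σx² = 4492
Sxx = Σx² − (Σx)²/n = 4492 − 3936.571429 = 555.428571
Sxy = Σxy − (Σx)(Σy)/n = 81119 − 72328.571429 = 8790.428571
b = Sxy/Sxx = 8790.428571/555.428571 = 15.826389
a = ȳ − b·x̄ = 435.714286 − 15.826389·23.714286 = 60.402778
Set a + b·x = 531.4: x = (531.4 − 60.402778) / 15.826389 = 29.760246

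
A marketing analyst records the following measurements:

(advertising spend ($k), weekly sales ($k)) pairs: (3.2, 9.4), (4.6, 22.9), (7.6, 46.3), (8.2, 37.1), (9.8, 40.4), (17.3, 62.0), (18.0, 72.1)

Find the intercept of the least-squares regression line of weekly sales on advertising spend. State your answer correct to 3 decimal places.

n = 7, Σx = 68.7, Σy = 290.2, Σxy = 3557.84, Σx² = 875.73
Sxx = Σx² − (Σx)²/n = 875.73 − 674.241429 = 201.488571
Sxy = Σxy − (Σx)(Σy)/n = 3557.84 − 2848.105714 = 709.734286
b = Sxy/Sxx = 709.734286/201.488571 = 3.522454
a = ȳ − b·x̄ = 41.457143 − 3.522454·9.814286 = 6.886770

6.887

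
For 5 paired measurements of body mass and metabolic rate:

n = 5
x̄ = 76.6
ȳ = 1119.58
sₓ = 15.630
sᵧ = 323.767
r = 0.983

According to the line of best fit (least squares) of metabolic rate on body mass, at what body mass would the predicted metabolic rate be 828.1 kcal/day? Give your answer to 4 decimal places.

62.2853

b = r · sᵧ/sₓ = 0.983 · 323.767/15.63 = 20.362314
a = ȳ − b·x̄ = 1119.58 − 20.362314·76.6 = -440.173219
Set a + b·x = 828.1: x = (828.1 − (-440.173219)) / 20.362314 = 62.285320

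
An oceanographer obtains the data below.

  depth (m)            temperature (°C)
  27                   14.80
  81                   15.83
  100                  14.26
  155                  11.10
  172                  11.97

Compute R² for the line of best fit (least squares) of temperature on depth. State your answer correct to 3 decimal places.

0.687

n = 5, Σx = 535, Σy = 67.96, Σxy = 6887.17, Σx² = 70899, Σy² = 939.4674
Sxx = Σx² − (Σx)²/n = 70899 − 57245 = 13654
Sxy = Σxy − (Σx)(Σy)/n = 6887.17 − 7271.72 = -384.55
Syy = Σy² − (Σy)²/n = 939.4674 − 923.71232 = 15.75508
R² = Sxy²/(Sxx·Syy) = (-384.55)²/(13654·15.75508) = 0.687425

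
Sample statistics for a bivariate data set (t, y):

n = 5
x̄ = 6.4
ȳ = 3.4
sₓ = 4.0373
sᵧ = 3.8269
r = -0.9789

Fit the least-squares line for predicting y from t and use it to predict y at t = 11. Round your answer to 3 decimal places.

-0.868

b = r · sᵧ/sₓ = -0.9789 · 3.8269/4.0373 = -0.927886
a = ȳ − b·x̄ = 3.4 − (-0.927886)·6.4 = 9.338468
ŷ(11) = a + b·11 = 9.338468 + (-0.927886)·11 = -0.868274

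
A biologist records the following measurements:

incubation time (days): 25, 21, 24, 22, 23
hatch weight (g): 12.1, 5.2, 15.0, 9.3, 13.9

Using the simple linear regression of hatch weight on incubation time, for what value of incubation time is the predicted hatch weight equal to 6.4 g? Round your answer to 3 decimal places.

20.590

n = 5, Σx = 115, Σy = 55.5, Σxy = 1296, Σx² = 2655
Sxx = Σx² − (Σx)²/n = 2655 − 2645 = 10
Sxy = Σxy − (Σx)(Σy)/n = 1296 − 1276.5 = 19.5
b = Sxy/Sxx = 19.5/10 = 1.95
a = ȳ − b·x̄ = 11.1 − 1.95·23 = -33.75
Set a + b·x = 6.4: x = (6.4 − (-33.75)) / 1.95 = 20.589744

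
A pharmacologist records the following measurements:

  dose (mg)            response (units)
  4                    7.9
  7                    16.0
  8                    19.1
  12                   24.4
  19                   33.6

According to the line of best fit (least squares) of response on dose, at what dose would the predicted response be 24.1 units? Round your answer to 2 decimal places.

12.40

n = 5, Σx = 50, Σy = 101, Σxy = 1227.6, Σx² = 634
Sxx = Σx² − (Σx)²/n = 634 − 500 = 134
Sxy = Σxy − (Σx)(Σy)/n = 1227.6 − 1010 = 217.6
b = Sxy/Sxx = 217.6/134 = 1.623881
a = ȳ − b·x̄ = 20.2 − 1.623881·10 = 3.961194
Set a + b·x = 24.1: x = (24.1 − 3.961194) / 1.623881 = 12.401654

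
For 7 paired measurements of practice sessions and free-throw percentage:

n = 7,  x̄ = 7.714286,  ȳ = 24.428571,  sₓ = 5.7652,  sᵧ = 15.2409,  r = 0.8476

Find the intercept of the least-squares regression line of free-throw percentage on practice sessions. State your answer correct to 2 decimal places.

7.14

b = r · sᵧ/sₓ = 0.8476 · 15.2409/5.7652 = 2.240718
a = ȳ − b·x̄ = 24.428571 − 2.240718·7.714286 = 7.143032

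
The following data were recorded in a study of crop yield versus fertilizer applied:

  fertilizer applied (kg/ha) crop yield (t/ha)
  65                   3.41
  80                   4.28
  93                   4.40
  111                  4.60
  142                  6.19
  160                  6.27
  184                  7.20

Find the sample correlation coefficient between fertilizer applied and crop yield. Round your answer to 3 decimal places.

0.985

n = 7, Σx = 835, Σy = 36.35, Σxy = 4690.83, Σx² = 111215, Σy² = 199.9355
Sxx = Σx² − (Σx)²/n = 111215 − 99603.571429 = 11611.428571
Sxy = Σxy − (Σx)(Σy)/n = 4690.83 − 4336.035714 = 354.794286
Syy = Σy² − (Σy)²/n = 199.9355 − 188.760357 = 11.175143
r = Sxy/√(Sxx·Syy) = 354.794286/√(129759.373061) = 354.794286/360.221283 = 0.984934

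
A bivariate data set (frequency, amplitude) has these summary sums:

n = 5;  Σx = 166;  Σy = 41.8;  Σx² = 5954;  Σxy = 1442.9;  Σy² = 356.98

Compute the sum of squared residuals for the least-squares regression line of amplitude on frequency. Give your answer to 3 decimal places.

0.666

Sxx = Σx² − (Σx)²/n = 5954 − 5511.2 = 442.8
Sxy = Σxy − (Σx)(Σy)/n = 1442.9 − 1387.76 = 55.14
Syy = Σy² − (Σy)²/n = 356.98 − 349.448 = 7.532
b = Sxy/Sxx = 55.14/442.8 = 0.124526
SSE = Syy − b·Sxy = 7.532 − 0.124526·55.14 = 0.665650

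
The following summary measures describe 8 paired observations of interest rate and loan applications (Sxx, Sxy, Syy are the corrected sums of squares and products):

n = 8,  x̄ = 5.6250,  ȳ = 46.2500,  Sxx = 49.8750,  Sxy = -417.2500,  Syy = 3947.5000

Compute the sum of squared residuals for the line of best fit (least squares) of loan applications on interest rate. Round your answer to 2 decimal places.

456.82

b = Sxy/Sxx = -417.25/49.875 = -8.365915
SSE = Syy − b·Sxy = 3947.5 − (-8.365915)·(-417.25) = 456.822055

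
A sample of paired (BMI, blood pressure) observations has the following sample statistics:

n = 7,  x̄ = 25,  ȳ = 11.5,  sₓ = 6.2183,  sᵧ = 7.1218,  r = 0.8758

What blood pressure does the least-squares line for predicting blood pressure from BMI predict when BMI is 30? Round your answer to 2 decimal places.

16.52

b = r · sᵧ/sₓ = 0.8758 · 7.1218/6.2183 = 1.003051
a = ȳ − b·x̄ = 11.5 − 1.003051·25 = -13.576277
ŷ(30) = a + b·30 = -13.576277 + 1.003051·30 = 16.515255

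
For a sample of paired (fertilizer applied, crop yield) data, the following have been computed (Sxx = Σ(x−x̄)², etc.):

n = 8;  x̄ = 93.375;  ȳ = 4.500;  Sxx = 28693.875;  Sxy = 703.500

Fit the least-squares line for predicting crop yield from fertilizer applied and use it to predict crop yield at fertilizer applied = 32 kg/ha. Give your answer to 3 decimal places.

2.995

b = Sxy/Sxx = 703.5/28693.875 = 0.024517
a = ȳ − b·x̄ = 4.5 − 0.024517·93.375 = 2.210685
ŷ(32) = a + b·32 = 2.210685 + 0.024517·32 = 2.995243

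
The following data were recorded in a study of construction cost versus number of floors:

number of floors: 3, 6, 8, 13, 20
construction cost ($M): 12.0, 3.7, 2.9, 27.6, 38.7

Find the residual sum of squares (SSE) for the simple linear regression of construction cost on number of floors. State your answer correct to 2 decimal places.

234.67

n = 5, Σx = 50, Σy = 84.9, Σxy = 1214.2, Σx² = 678, Σy² = 2425.55
Sxx = Σx² − (Σx)²/n = 678 − 500 = 178
Sxy = Σxy − (Σx)(Σy)/n = 1214.2 − 849 = 365.2
Syy = Σy² − (Σy)²/n = 2425.55 − 1441.602 = 983.948
b = Sxy/Sxx = 365.2/178 = 2.051685
SSE = Syy − b·Sxy = 983.948 − 2.051685·365.2 = 234.672494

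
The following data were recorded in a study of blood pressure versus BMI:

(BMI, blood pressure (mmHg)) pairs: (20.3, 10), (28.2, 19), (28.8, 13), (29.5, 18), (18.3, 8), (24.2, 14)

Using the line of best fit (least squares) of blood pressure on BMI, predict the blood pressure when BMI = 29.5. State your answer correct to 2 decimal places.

n = 6, Σx = 149.3, Σy = 82, Σxy = 2129.4, Σx² = 3827.55
Sxx = Σx² − (Σx)²/n = 3827.55 − 3715.081667 = 112.468333
Sxy = Σxy − (Σx)(Σy)/n = 2129.4 − 2040.433333 = 88.966667
b = Sxy/Sxx = 88.966667/112.468333 = 0.791037
a = ȳ − b·x̄ = 13.666667 − 0.791037·24.883333 = -6.016983
ŷ(29.5) = a + b·29.5 = -6.016983 + 0.791037·29.5 = 17.318623

17.32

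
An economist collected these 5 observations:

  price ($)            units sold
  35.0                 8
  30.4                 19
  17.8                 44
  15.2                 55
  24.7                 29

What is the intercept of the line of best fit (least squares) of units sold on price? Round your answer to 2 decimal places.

n = 5, Σx = 123.1, Σy = 155, Σxy = 3193.1, Σx² = 3307.13
Sxx = Σx² − (Σx)²/n = 3307.13 − 3030.722 = 276.408
Sxy = Σxy − (Σx)(Σy)/n = 3193.1 − 3816.1 = -623
b = Sxy/Sxx = -623/276.408 = -2.253915
a = ȳ − b·x̄ = 31 − (-2.253915)·24.62 = 86.491375

86.49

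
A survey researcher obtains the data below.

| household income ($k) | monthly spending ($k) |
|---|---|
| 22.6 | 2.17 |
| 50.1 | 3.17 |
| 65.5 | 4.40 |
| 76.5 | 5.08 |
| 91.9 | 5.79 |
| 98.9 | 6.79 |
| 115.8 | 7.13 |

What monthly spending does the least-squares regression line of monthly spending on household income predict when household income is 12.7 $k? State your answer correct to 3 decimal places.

n = 7, Σx = 521.3, Σy = 34.53, Σxy = 2913.965, Σx² = 44799.73
Sxx = Σx² − (Σx)²/n = 44799.73 − 38821.955714 = 5977.774286
Sxy = Σxy − (Σx)(Σy)/n = 2913.965 − 2571.498429 = 342.466571
b = Sxy/Sxx = 342.466571/5977.774286 = 0.057290
a = ȳ − b·x̄ = 4.932857 − 0.057290·74.471429 = 0.666390
ŷ(12.7) = a + b·12.7 = 0.666390 + 0.057290·12.7 = 1.393973

1.394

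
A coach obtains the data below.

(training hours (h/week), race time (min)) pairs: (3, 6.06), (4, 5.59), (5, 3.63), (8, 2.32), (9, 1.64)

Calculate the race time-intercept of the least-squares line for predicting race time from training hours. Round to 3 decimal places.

n = 5, Σx = 29, Σy = 19.24, Σxy = 92.01, Σx² = 195
Sxx = Σx² − (Σx)²/n = 195 − 168.2 = 26.8
Sxy = Σxy − (Σx)(Σy)/n = 92.01 − 111.592 = -19.582
b = Sxy/Sxx = -19.582/26.8 = -0.730672
a = ȳ − b·x̄ = 3.848 − (-0.730672)·5.8 = 8.085896

8.086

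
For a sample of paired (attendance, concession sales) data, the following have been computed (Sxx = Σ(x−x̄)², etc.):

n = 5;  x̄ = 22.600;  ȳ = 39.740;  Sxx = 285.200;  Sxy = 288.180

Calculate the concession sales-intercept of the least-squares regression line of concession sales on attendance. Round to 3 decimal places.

b = Sxy/Sxx = 288.18/285.2 = 1.010449
a = ȳ − b·x̄ = 39.74 − 1.010449·22.6 = 16.903857

16.904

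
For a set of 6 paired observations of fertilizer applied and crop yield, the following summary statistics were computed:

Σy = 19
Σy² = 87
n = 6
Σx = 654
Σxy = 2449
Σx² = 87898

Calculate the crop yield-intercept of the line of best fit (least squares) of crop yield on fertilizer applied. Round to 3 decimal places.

0.686

Sxx = Σx² − (Σx)²/n = 87898 − 71286 = 16612
Sxy = Σxy − (Σx)(Σy)/n = 2449 − 2071 = 378
b = Sxy/Sxx = 378/16612 = 0.022755
a = ȳ − b·x̄ = 3.166667 − 0.022755·109 = 0.686411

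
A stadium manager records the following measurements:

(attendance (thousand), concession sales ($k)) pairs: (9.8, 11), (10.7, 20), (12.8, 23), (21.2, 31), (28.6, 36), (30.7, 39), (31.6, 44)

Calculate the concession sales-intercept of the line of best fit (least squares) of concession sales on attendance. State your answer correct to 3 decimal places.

5.024

n = 7, Σx = 145.4, Σy = 204, Σxy = 4890.7, Σx² = 3582.82
Sxx = Σx² − (Σx)²/n = 3582.82 − 3020.165714 = 562.654286
Sxy = Σxy − (Σx)(Σy)/n = 4890.7 − 4237.371429 = 653.328571
b = Sxy/Sxx = 653.328571/562.654286 = 1.161155
a = ȳ − b·x̄ = 29.142857 − 1.161155·20.771429 = 5.024019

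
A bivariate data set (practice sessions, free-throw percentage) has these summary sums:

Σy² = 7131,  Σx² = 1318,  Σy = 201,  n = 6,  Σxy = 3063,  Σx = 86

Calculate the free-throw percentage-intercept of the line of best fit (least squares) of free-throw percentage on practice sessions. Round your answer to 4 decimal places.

2.9297

Sxx = Σx² − (Σx)²/n = 1318 − 1232.666667 = 85.333333
Sxy = Σxy − (Σx)(Σy)/n = 3063 − 2881 = 182
b = Sxy/Sxx = 182/85.333333 = 2.132812
a = ȳ − b·x̄ = 33.5 − 2.132812·14.333333 = 2.929688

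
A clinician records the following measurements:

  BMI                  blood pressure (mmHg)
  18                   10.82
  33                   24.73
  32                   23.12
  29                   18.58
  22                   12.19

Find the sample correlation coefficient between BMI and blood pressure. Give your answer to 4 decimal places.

0.9811

n = 5, Σx = 134, Σy = 89.44, Σxy = 2557.69, Σx² = 3762, Σy² = 1756.9922
Sxx = Σx² − (Σx)²/n = 3762 − 3591.2 = 170.8
Sxy = Σxy − (Σx)(Σy)/n = 2557.69 − 2396.992 = 160.698
Syy = Σy² − (Σy)²/n = 1756.9922 − 1599.90272 = 157.08948
r = Sxy/√(Sxx·Syy) = 160.698/√(26830.883184) = 160.698/163.801353 = 0.981054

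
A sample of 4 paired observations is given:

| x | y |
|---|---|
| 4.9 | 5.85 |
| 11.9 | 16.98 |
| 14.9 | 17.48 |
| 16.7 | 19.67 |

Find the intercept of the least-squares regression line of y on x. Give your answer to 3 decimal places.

0.946

n = 4, Σx = 48.4, Σy = 59.98, Σxy = 819.668, Σx² = 666.52
Sxx = Σx² − (Σx)²/n = 666.52 − 585.64 = 80.88
Sxy = Σxy − (Σx)(Σy)/n = 819.668 − 725.758 = 93.91
b = Sxy/Sxx = 93.91/80.88 = 1.161103
a = ȳ − b·x̄ = 14.995 − 1.161103·12.1 = 0.945655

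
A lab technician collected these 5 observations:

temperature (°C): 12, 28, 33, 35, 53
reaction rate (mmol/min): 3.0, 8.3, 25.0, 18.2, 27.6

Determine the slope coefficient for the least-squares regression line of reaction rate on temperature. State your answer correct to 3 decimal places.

n = 5, Σx = 161, Σy = 82.1, Σxy = 3193.2, Σx² = 6051
Sxx = Σx² − (Σx)²/n = 6051 − 5184.2 = 866.8
Sxy = Σxy − (Σx)(Σy)/n = 3193.2 − 2643.62 = 549.58
b = Sxy/Sxx = 549.58/866.8 = 0.634033

0.634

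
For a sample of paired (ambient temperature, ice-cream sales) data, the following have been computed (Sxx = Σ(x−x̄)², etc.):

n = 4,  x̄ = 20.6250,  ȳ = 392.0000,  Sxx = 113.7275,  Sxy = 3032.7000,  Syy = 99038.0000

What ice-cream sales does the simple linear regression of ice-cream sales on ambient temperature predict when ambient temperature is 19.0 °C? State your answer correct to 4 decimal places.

b = Sxy/Sxx = 3032.7/113.7275 = 26.666374
a = ȳ − b·x̄ = 392 − 26.666374·20.625 = -157.993955
ŷ(19.0) = a + b·19.0 = -157.993955 + 26.666374·19 = 348.667143

348.6671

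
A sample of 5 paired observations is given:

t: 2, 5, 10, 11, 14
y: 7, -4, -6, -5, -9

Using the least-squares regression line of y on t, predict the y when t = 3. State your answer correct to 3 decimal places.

2.637

n = 5, Σx = 42, Σy = -17, Σxy = -247, Σx² = 446
Sxx = Σx² − (Σx)²/n = 446 − 352.8 = 93.2
Sxy = Σxy − (Σx)(Σy)/n = -247 − (-142.8) = -104.2
b = Sxy/Sxx = -104.2/93.2 = -1.118026
a = ȳ − b·x̄ = -3.4 − (-1.118026)·8.4 = 5.991416
ŷ(3) = a + b·3 = 5.991416 + (-1.118026)·3 = 2.637339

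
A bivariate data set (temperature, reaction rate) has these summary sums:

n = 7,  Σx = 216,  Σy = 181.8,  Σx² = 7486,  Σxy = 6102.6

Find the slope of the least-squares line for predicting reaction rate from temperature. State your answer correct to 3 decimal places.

Sxx = Σx² − (Σx)²/n = 7486 − 6665.142857 = 820.857143
Sxy = Σxy − (Σx)(Σy)/n = 6102.6 − 5609.828571 = 492.771429
b = Sxy/Sxx = 492.771429/820.857143 = 0.600313

0.600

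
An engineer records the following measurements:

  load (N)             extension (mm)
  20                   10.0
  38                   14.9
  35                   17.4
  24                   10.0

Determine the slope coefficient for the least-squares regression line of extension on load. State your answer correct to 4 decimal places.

n = 4, Σx = 117, Σy = 52.3, Σxy = 1615.2, Σx² = 3645
Sxx = Σx² − (Σx)²/n = 3645 − 3422.25 = 222.75
Sxy = Σxy − (Σx)(Σy)/n = 1615.2 − 1529.775 = 85.425
b = Sxy/Sxx = 85.425/222.75 = 0.383502

0.3835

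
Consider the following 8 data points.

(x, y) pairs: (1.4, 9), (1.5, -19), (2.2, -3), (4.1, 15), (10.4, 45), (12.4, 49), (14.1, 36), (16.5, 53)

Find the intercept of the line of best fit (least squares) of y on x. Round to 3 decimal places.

-7.392

n = 8, Σx = 62.6, Σy = 185, Σxy = 2496.7, Σx² = 758.84
Sxx = Σx² − (Σx)²/n = 758.84 − 489.845 = 268.995
Sxy = Σxy − (Σx)(Σy)/n = 2496.7 − 1447.625 = 1049.075
b = Sxy/Sxx = 1049.075/268.995 = 3.899980
a = ȳ − b·x̄ = 23.125 − 3.899980·7.825 = -7.392340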